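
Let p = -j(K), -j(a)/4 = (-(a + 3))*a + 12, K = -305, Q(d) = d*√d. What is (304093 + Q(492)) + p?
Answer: -64299 + 984*√123 ≈ -53386.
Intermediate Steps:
Q(d) = d^(3/2)
j(a) = -48 - 4*a*(-3 - a) (j(a) = -4*((-(a + 3))*a + 12) = -4*((-(3 + a))*a + 12) = -4*((-3 - a)*a + 12) = -4*(a*(-3 - a) + 12) = -4*(12 + a*(-3 - a)) = -48 - 4*a*(-3 - a))
p = -368392 (p = -(-48 + 4*(-305)² + 12*(-305)) = -(-48 + 4*93025 - 3660) = -(-48 + 372100 - 3660) = -1*368392 = -368392)
(304093 + Q(492)) + p = (304093 + 492^(3/2)) - 368392 = (304093 + 984*√123) - 368392 = -64299 + 984*√123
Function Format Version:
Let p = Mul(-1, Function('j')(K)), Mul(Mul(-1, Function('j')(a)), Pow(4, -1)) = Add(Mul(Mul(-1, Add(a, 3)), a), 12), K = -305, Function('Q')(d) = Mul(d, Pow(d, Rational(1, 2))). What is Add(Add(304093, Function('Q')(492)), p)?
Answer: Add(-64299, Mul(984, Pow(123, Rational(1, 2)))) ≈ -53386.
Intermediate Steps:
Function('Q')(d) = Pow(d, Rational(3, 2))
Function('j')(a) = Add(-48, Mul(-4, a, Add(-3, Mul(-1, a)))) (Function('j')(a) = Mul(-4, Add(Mul(Mul(-1, Add(a, 3)), a), 12)) = Mul(-4, Add(Mul(Mul(-1, Add(3, a)), a), 12)) = Mul(-4, Add(Mul(Add(-3, Mul(-1, a)), a), 12)) = Mul(-4, Add(Mul(a, Add(-3, Mul(-1, a))), 12)) = Mul(-4, Add(12, Mul(a, Add(-3, Mul(-1, a))))) = Add(-48, Mul(-4, a, Add(-3, Mul(-1, a)))))
p = -368392 (p = Mul(-1, Add(-48, Mul(4, Pow(-305, 2)), Mul(12, -305))) = Mul(-1, Add(-48, Mul(4, 93025), -3660)) = Mul(-1, Add(-48, 372100, -3660)) = Mul(-1, 368392) = -368392)
Add(Add(304093, Function('Q')(492)), p) = Add(Add(304093, Pow(492, Rational(3, 2))), -368392) = Add(Add(304093, Mul(984, Pow(123, Rational(1, 2)))), -368392) = Add(-64299, Mul(984, Pow(123, Rational(1, 2))))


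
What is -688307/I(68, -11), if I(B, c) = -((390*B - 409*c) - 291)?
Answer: 688307/30728 ≈ 22.400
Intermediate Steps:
I(B, c) = 291 - 390*B + 409*c (I(B, c) = -((-409*c + 390*B) - 291) = -(-291 - 409*c + 390*B) = 291 - 390*B + 409*c)
-688307/I(68, -11) = -688307/(291 - 390*68 + 409*(-11)) = -688307/(291 - 26520 - 4499) = -688307/(-30728) = -688307*(-1/30728) = 688307/30728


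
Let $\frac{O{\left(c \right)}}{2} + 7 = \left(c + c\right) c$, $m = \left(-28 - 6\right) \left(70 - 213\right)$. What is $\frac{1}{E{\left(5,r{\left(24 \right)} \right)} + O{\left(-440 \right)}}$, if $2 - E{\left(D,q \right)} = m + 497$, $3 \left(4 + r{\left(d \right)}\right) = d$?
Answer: $\frac{1}{769029} \approx 1.3003 \cdot 10^{-6}$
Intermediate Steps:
$m = 4862$ ($m = \left(-34\right) \left(-143\right) = 4862$)
$r{\left(d \right)} = -4 + \frac{d}{3}$
$E{\left(D,q \right)} = -5357$ ($E{\left(D,q \right)} = 2 - \left(4862 + 497\right) = 2 - 5359 = -5357$)
$O{\left(c \right)} = -14 + 4 c^{2}$ ($O{\left(c \right)} = -14 + 2 \left(c + c\right) c = -14 + 2 \cdot 2 c c = -14 + 2 \cdot 2 c^{2} = -14 + 4 c^{2}$)
$\frac{1}{E{\left(5,r{\left(24 \right)} \right)} + O{\left(-440 \right)}} = \frac{1}{-5357 - \left(14 - 4 \left(-440\right)^{2}\right)} = \frac{1}{-5357 + \left(-14 + 4 \cdot 193600\right)} = \frac{1}{-5357 + \left(-14 + 774400\right)} = \frac{1}{-5357 + 774386} = \frac{1}{769029}$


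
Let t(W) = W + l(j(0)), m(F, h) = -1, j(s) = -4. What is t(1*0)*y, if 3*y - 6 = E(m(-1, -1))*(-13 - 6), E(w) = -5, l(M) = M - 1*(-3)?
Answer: -101/3 ≈ -33.667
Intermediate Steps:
l(M) = 3 + M (l(M) = M + 3 = 3 + M)
y = 101/3 (y = 2 + (-5*(-13 - 6))/3 = 2 + (-5*(-19))/3 = 2 + (1/3)*95 = 2 + 95/3 = 101/3 ≈ 33.667)
t(W) = -1 + W (t(W) = W + (3 - 4) = W - 1 = -1 + W)
t(1*0)*y = (-1 + 1*0)*(101/3) = (-1 + 0)*(101/3) = -1*101/3 = -101/3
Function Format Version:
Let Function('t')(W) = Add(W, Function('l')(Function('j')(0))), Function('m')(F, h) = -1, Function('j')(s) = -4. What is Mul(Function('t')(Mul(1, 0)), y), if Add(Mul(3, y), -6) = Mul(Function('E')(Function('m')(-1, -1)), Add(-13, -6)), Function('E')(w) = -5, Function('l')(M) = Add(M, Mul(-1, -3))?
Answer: Rational(-101, 3) ≈ -33.667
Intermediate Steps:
Function('l')(M) = Add(3, M) (Function('l')(M) = Add(M, 3) = Add(3, M))
y = Rational(101, 3) (y = Add(2, Mul(Rational(1, 3), Mul(-5, Add(-13, -6)))) = Add(2, Mul(Rational(1, 3), Mul(-5, -19))) = Add(2, Mul(Rational(1, 3), 95)) = Add(2, Rational(95, 3)) = Rational(101, 3) ≈ 33.667)
Function('t')(W) = Add(-1, W) (Function('t')(W) = Add(W, Add(3, -4)) = Add(W, -1) = Add(-1, W))
Mul(Function('t')(Mul(1, 0)), y) = Mul(Add(-1, Mul(1, 0)), Rational(101, 3)) = Mul(Add(-1, 0), Rational(101, 3)) = Mul(-1, Rational(101, 3)) = Rational(-101, 3)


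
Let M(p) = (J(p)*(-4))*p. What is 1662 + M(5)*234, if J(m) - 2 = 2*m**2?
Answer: -241698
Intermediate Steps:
J(m) = 2 + 2*m**2
M(p) = p*(-8 - 8*p**2) (M(p) = ((2 + 2*p**2)*(-4))*p = (-8 - 8*p**2)*p = p*(-8 - 8*p**2))
1662 + M(5)*234 = 1662 - 8*5*(1 + 5**2)*234 = 1662 - 8*5*(1 + 25)*234 = 1662 - 8*5*26*234 = 1662 - 1040*234 = 1662 - 243360 = -241698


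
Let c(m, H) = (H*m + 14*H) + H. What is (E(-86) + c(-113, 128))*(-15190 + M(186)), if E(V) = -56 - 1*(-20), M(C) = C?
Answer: 188750320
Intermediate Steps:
E(V) = -36 (E(V) = -56 + 20 = -36)
c(m, H) = 15*H + H*m (c(m, H) = (14*H + H*m) + H = 15*H + H*m)
(E(-86) + c(-113, 128))*(-15190 + M(186)) = (-36 + 128*(15 - 113))*(-15190 + 186) = (-36 + 128*(-98))*(-15004) = (-36 - 12544)*(-15004) = -12580*(-15004) = 188750320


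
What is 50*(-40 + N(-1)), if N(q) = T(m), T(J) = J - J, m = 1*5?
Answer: -2000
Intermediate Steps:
m = 5
T(J) = 0
N(q) = 0
50*(-40 + N(-1)) = 50*(-40 + 0) = 50*(-40) = -2000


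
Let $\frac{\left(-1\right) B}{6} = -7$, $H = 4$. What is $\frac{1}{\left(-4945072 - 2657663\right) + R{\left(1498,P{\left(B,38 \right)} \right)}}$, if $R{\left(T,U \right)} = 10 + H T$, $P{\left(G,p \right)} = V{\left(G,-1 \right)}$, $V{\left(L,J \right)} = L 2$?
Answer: $- \frac{1}{7596733} \approx -1.3164 \cdot 10^{-7}$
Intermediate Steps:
$B = 42$ ($B = \left(-6\right) \left(-7\right) = 42$)
$V{\left(L,J \right)} = 2 L$
$P{\left(G,p \right)} = 2 G$
$R{\left(T,U \right)} = 10 + 4 T$
$\frac{1}{\left(-4945072 - 2657663\right) + R{\left(1498,P{\left(B,38 \right)} \right)}} = \frac{1}{\left(-4945072 - 2657663\right) + \left(10 + 4 \cdot 1498\right)} = \frac{1}{-7602735 + \left(10 + 5992\right)} = \frac{1}{-7602735 + 6002} = \frac{1}{-7596733} = - \frac{1}{7596733}$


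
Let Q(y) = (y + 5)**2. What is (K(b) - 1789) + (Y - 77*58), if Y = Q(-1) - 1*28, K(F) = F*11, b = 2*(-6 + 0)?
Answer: -6399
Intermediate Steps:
b = -12 (b = 2*(-6) = -12)
K(F) = 11*F
Q(y) = (5 + y)**2
Y = -12 (Y = (5 - 1)**2 - 1*28 = 4**2 - 28 = 16 - 28 = -12)
(K(b) - 1789) + (Y - 77*58) = (11*(-12) - 1789) + (-12 - 77*58) = (-132 - 1789) + (-12 - 4466) = -1921 - 4478 = -6399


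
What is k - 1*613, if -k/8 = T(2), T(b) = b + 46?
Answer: -997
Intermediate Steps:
T(b) = 46 + b
k = -384 (k = -8*(46 + 2) = -8*48 = -384)
k - 1*613 = -384 - 1*613 = -384 - 613 = -997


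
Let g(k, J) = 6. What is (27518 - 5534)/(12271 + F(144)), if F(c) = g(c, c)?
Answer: 21984/12277 ≈ 1.7907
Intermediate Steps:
F(c) = 6
(27518 - 5534)/(12271 + F(144)) = (27518 - 5534)/(12271 + 6) = 21984/12277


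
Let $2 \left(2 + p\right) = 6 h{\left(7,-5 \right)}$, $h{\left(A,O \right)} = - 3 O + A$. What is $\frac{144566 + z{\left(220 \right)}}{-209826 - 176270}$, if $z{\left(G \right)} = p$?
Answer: $- \frac{72315}{193048} \approx -0.3746$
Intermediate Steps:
$h{\left(A,O \right)} = A - 3 O$
$p = 64$ ($p = -2 + \frac{6 \left(7 - -15\right)}{2} = -2 + \frac{6 \left(7 + 15\right)}{2} = -2 + \frac{6 \cdot 22}{2} = -2 + \frac{1}{2} \cdot 132 = -2 + 66 = 64$)
$z{\left(G \right)} = 64$
$\frac{144566 + z{\left(220 \right)}}{-209826 - 176270} = \frac{144566 + 64}{-209826 - 176270} = \frac{144630}{-386096} = 144630 \left(- \frac{1}{386096}\right) = - \frac{72315}{193048}$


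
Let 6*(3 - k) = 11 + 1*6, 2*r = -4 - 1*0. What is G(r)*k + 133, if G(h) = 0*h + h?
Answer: 398/3 ≈ 132.67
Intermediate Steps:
r = -2 (r = (-4 - 1*0)/2 = (-4 + 0)/2 = (½)*(-4) = -2)
G(h) = h (G(h) = 0 + h = h)
k = ⅙ (k = 3 - (11 + 1*6)/6 = 3 - (11 + 6)/6 = 3 - ⅙*17 = 3 - 17/6 = ⅙ ≈ 0.16667)
G(r)*k + 133 = -2*⅙ + 133 = -⅓ + 133 = 398/3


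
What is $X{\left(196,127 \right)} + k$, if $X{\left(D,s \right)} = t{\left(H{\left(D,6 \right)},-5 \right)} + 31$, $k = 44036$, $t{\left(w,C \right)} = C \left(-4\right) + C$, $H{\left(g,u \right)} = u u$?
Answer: $44082$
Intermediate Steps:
$H{\left(g,u \right)} = u^{2}$
$t{\left(w,C \right)} = - 3 C$ ($t{\left(w,C \right)} = - 4 C + C = - 3 C$)
$X{\left(D,s \right)} = 46$ ($X{\left(D,s \right)} = \left(-3\right) \left(-5\right) + 31 = 15 + 31 = 46$)
$X{\left(196,127 \right)} + k = 46 + 44036 = 44082$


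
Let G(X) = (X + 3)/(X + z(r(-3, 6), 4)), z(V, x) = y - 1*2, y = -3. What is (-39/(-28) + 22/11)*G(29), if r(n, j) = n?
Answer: 95/21 ≈ 4.5238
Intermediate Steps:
z(V, x) = -5 (z(V, x) = -3 - 1*2 = -3 - 2 = -5)
G(X) = (3 + X)/(-5 + X) (G(X) = (X + 3)/(X - 5) = (3 + X)/(-5 + X))
(-39/(-28) + 22/11)*G(29) = (-39/(-28) + 22/11)*((3 + 29)/(-5 + 29)) = (-39*(-1/28) + 22*(1/11))*(32/24) = (39/28 + 2)*((1/24)*32) = (95/28)*(4/3) = 95/21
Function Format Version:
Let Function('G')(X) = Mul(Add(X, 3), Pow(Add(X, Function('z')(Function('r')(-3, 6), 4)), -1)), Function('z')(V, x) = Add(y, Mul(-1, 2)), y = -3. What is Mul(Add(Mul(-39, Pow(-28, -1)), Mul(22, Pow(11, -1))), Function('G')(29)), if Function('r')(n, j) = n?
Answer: Rational(95, 21) ≈ 4.5238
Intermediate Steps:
Function('z')(V, x) = -5 (Function('z')(V, x) = Add(-3, Mul(-1, 2)) = Add(-3, -2) = -5)
Function('G')(X) = Mul(Pow(Add(-5, X), -1), Add(3, X)) (Function('G')(X) = Mul(Add(X, 3), Pow(Add(X, -5), -1)) = Mul(Add(3, X), Pow(Add(-5, X), -1)) = Mul(Pow(Add(-5, X), -1), Add(3, X)))
Mul(Add(Mul(-39, Pow(-28, -1)), Mul(22, Pow(11, -1))), Function('G')(29)) = Mul(Add(Mul(-39, Pow(-28, -1)), Mul(22, Pow(11, -1))), Mul(Pow(Add(-5, 29), -1), Add(3, 29))) = Mul(Add(Mul(-39, Rational(-1, 28)), Mul(22, Rational(1, 11))), Mul(Pow(24, -1), 32)) = Mul(Add(Rational(39, 28), 2), Mul(Rational(1, 24), 32)) = Mul(Rational(95, 28), Rational(4, 3)) = Rational(95, 21)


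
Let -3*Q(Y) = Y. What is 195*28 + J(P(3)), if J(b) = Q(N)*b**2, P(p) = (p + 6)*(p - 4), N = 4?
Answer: 5352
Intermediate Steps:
P(p) = (-4 + p)*(6 + p) (P(p) = (6 + p)*(-4 + p) = (-4 + p)*(6 + p))
Q(Y) = -Y/3
J(b) = -4*b**2/3 (J(b) = (-1/3*4)*b**2 = -4*b**2/3)
195*28 + J(P(3)) = 195*28 - 4*(-24 + 3**2 + 2*3)**2/3 = 5460 - 4*(-24 + 9 + 6)**2/3 = 5460 - 4/3*(-9)**2 = 5460 - 4/3*81 = 5460 - 108 = 5352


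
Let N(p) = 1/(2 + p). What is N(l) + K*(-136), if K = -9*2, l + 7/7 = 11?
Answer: 29377/12 ≈ 2448.1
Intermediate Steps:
l = 10 (l = -1 + 11 = 10)
K = -18
N(l) + K*(-136) = 1/(2 + 10) - 18*(-136) = 1/12 + 2448 = 29377/12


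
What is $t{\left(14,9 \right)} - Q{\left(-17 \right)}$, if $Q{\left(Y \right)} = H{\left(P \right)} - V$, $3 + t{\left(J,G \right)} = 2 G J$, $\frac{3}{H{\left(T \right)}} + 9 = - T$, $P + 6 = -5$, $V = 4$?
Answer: $\frac{503}{2} \approx 251.5$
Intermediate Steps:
$P = -11$ ($P = -6 - 5 = -11$)
$H{\left(T \right)} = \frac{3}{-9 - T}$
$t{\left(J,G \right)} = -3 + 2 G J$
$Q{\left(Y \right)} = - \frac{5}{2}$ ($Q{\left(Y \right)} = - \frac{3}{9 - 11} - 4 = - \frac{3}{-2} - 4 = \left(-3\right) \left(- \frac{1}{2}\right) - 4 = \frac{3}{2} - 4 = - \frac{5}{2}$)
$t{\left(14,9 \right)} - Q{\left(-17 \right)} = \left(-3 + 2 \cdot 9 \cdot 14\right) - - \frac{5}{2} = \left(-3 + 252\right) + \frac{5}{2} = 249 + \frac{5}{2} = \frac{503}{2}$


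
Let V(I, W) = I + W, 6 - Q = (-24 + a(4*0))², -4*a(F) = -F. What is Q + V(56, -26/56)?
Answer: -14405/28 ≈ -514.46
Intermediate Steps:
a(F) = F/4 (a(F) = -(-1)*F/4 = F/4)
Q = -570 (Q = 6 - (-24 + (4*0)/4)² = 6 - (-24 + (¼)*0)² = 6 - (-24 + 0)² = 6 - 1*(-24)² = 6 - 1*576 = 6 - 576 = -570)
Q + V(56, -26/56) = -570 + (56 - 26/56) = -570 + (56 - 26*1/56) = -570 + (56 - 13/28) = -570 + 1555/28 = -14405/28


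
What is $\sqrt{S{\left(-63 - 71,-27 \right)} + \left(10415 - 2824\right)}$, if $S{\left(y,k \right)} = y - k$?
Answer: $2 \sqrt{1871} \approx 86.51$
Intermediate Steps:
$\sqrt{S{\left(-63 - 71,-27 \right)} + \left(10415 - 2824\right)} = \sqrt{\left(\left(-63 - 71\right) - -27\right) + \left(10415 - 2824\right)} = \sqrt{\left(\left(-63 - 71\right) + 27\right) + \left(10415 - 2824\right)} = \sqrt{\left(-134 + 27\right) + 7591} = \sqrt{-107 + 7591} = \sqrt{7484} = 2 \sqrt{1871}$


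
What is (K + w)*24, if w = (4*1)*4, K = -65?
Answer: -1176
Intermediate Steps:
w = 16 (w = 4*4 = 16)
(K + w)*24 = (-65 + 16)*24 = -49*24 = -1176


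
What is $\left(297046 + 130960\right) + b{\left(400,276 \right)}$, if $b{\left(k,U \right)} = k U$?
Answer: $538406$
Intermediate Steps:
$b{\left(k,U \right)} = U k$
$\left(297046 + 130960\right) + b{\left(400,276 \right)} = \left(297046 + 130960\right) + 276 \cdot 400 = 428006 + 110400 = 538406$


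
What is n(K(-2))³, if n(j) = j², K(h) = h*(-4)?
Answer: 262144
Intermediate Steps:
K(h) = -4*h
n(K(-2))³ = ((-4*(-2))²)³ = (8²)³ = 64³ = 262144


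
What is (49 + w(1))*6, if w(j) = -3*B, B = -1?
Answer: 312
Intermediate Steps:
w(j) = 3 (w(j) = -3*(-1) = 3)
(49 + w(1))*6 = (49 + 3)*6 = 52*6 = 312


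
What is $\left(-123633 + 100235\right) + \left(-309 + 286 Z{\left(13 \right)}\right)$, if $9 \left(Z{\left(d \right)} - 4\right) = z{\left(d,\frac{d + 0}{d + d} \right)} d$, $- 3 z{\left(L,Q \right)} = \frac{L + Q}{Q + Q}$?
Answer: $-24422$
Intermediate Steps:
$z{\left(L,Q \right)} = - \frac{L + Q}{6 Q}$ ($z{\left(L,Q \right)} = - \frac{\left(L + Q\right) \frac{1}{Q + Q}}{3} = - \frac{\left(L + Q\right) \frac{1}{2 Q}}{3} = - \frac{\frac{1}{2} \frac{1}{Q} \left(L + Q\right)}{3} = - \frac{L + Q}{6 Q}$)
$Z{\left(d \right)} = 4 + \frac{d \left(- \frac{1}{6} - \frac{d}{3}\right)}{9}$ ($Z{\left(d \right)} = 4 + \frac{\frac{- d - \frac{d + 0}{d + d}}{6 \frac{d + 0}{d + d}} d}{9} = 4 + \frac{\frac{- d - \frac{d}{2 d}}{6 \frac{d}{2 d}} d}{9} = 4 + \frac{\frac{- d - d \frac{1}{2 d}}{6 d \frac{1}{2 d}} d}{9} = 4 + \frac{\frac{\frac{1}{\frac{1}{2}} \left(- d - \frac{1}{2}\right)}{6} d}{9} = 4 + \frac{\frac{1}{6} \cdot 2 \left(- d - \frac{1}{2}\right) d}{9} = 4 + \frac{\frac{1}{6} \cdot 2 \left(- \frac{1}{2} - d\right) d}{9} = 4 + \frac{\left(- \frac{1}{6} - \frac{d}{3}\right) d}{9} = 4 + \frac{d \left(- \frac{1}{6} - \frac{d}{3}\right)}{9}$)
$\left(-123633 + 100235\right) + \left(-309 + 286 Z{\left(13 \right)}\right) = \left(-123633 + 100235\right) + \left(-309 + 286 \left(4 - \frac{13 \left(1 + 2 \cdot 13\right)}{54}\right)\right) = -23398 + \left(-309 + 286 \left(4 - \frac{13 \left(1 + 26\right)}{54}\right)\right) = -23398 + \left(-309 + 286 \left(4 - \frac{13}{54} \cdot 27\right)\right) = -23398 + \left(-309 + 286 \left(4 - \frac{13}{2}\right)\right) = -23398 + \left(-309 + 286 \left(- \frac{5}{2}\right)\right) = -23398 - 1024 = -24422$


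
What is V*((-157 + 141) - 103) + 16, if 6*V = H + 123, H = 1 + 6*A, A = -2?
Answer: -6616/3 ≈ -2205.3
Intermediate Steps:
H = -11 (H = 1 + 6*(-2) = 1 - 12 = -11)
V = 56/3 (V = (-11 + 123)/6 = (⅙)*112 = 56/3 ≈ 18.667)
V*((-157 + 141) - 103) + 16 = 56*((-157 + 141) - 103)/3 + 16 = 56*(-16 - 103)/3 + 16 = (56/3)*(-119) + 16 = -6664/3 + 16 = -6616/3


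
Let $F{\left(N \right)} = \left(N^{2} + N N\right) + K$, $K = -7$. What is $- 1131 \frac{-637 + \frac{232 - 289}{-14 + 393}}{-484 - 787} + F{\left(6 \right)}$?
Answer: $- \frac{241802795}{481709} \approx -501.97$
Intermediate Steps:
$F{\left(N \right)} = -7 + 2 N^{2}$ ($F{\left(N \right)} = \left(N^{2} + N N\right) - 7 = \left(N^{2} + N^{2}\right) - 7 = 2 N^{2} - 7 = -7 + 2 N^{2}$)
$- 1131 \frac{-637 + \frac{232 - 289}{-14 + 393}}{-484 - 787} + F{\left(6 \right)} = - 1131 \frac{-637 + \frac{232 - 289}{-14 + 393}}{-484 - 787} - \left(7 - 2 \cdot 6^{2}\right) = - 1131 \frac{-637 - \frac{57}{379}}{-1271} + \left(-7 + 2 \cdot 36\right) = - 1131 \left(-637 - \frac{57}{379}\right) \left(- \frac{1}{1271}\right) + \left(-7 + 72\right) = - 1131 \left(-637 - \frac{57}{379}\right) \left(- \frac{1}{1271}\right) + 65 = - 1131 \left(\left(- \frac{241480}{379}\right) \left(- \frac{1}{1271}\right)\right) + 65 = \left(-1131\right) \frac{241480}{481709} + 65 = - \frac{273113880}{481709} + 65 = - \frac{241802795}{481709}$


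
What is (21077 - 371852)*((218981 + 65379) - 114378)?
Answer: -59625436050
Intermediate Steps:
(21077 - 371852)*((218981 + 65379) - 114378) = -350775*(284360 - 114378) = -350775*169982 = -59625436050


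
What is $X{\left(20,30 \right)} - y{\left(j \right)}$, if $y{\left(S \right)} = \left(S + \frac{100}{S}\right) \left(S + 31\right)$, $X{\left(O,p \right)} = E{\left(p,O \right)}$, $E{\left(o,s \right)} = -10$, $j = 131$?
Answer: $- \frac{2797592}{131} \approx -21356.0$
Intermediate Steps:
$X{\left(O,p \right)} = -10$
$y{\left(S \right)} = \left(31 + S\right) \left(S + \frac{100}{S}\right)$ ($y{\left(S \right)} = \left(S + \frac{100}{S}\right) \left(31 + S\right) = \left(31 + S\right) \left(S + \frac{100}{S}\right)$)
$X{\left(20,30 \right)} - y{\left(j \right)} = -10 - \left(100 + 131^{2} + 31 \cdot 131 + \frac{3100}{131}\right) = -10 - \left(100 + 17161 + 4061 + 3100 \cdot \frac{1}{131}\right) = -10 - \left(100 + 17161 + 4061 + \frac{3100}{131}\right) = -10 - \frac{2796282}{131} = - \frac{2797592}{131}$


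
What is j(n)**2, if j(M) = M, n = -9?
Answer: 81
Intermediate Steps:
j(n)**2 = (-9)**2 = 81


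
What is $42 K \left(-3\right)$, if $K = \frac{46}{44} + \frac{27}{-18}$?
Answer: $\frac{630}{11} \approx 57.273$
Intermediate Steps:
$K = - \frac{5}{11}$ ($K = 46 \cdot \frac{1}{44} + 27 \left(- \frac{1}{18}\right) = \frac{23}{22} - \frac{3}{2} = - \frac{5}{11} \approx -0.45455$)
$42 K \left(-3\right) = 42 \left(- \frac{5}{11}\right) \left(-3\right) = \left(- \frac{210}{11}\right) \left(-3\right) = \frac{630}{11}$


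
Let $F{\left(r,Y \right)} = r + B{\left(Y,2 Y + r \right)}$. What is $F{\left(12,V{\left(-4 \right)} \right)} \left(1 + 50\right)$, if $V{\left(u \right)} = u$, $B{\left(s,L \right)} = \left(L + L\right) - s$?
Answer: $1224$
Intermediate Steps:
$B{\left(s,L \right)} = - s + 2 L$ ($B{\left(s,L \right)} = 2 L - s = - s + 2 L$)
$F{\left(r,Y \right)} = 3 Y + 3 r$ ($F{\left(r,Y \right)} = r - \left(Y - 2 \left(2 Y + r\right)\right) = r - \left(Y - 2 \left(r + 2 Y\right)\right) = r + \left(- Y + \left(2 r + 4 Y\right)\right) = r + \left(2 r + 3 Y\right) = 3 Y + 3 r$)
$F{\left(12,V{\left(-4 \right)} \right)} \left(1 + 50\right) = \left(3 \left(-4\right) + 3 \cdot 12\right) \left(1 + 50\right) = \left(-12 + 36\right) 51 = 24 \cdot 51 = 1224$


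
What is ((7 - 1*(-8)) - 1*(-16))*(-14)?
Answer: -434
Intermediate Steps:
((7 - 1*(-8)) - 1*(-16))*(-14) = ((7 + 8) + 16)*(-14) = (15 + 16)*(-14) = 31*(-14) = -434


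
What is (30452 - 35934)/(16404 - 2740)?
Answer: -2741/6832 ≈ -0.40120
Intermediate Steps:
(30452 - 35934)/(16404 - 2740) = -5482/13664 = -5482*1/13664 = -2741/6832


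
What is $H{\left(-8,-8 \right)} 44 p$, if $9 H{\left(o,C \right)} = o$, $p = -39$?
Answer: $\frac{4576}{3} \approx 1525.3$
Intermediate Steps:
$H{\left(o,C \right)} = \frac{o}{9}$
$H{\left(-8,-8 \right)} 44 p = \frac{1}{9} \left(-8\right) 44 \left(-39\right) = \left(- \frac{8}{9}\right) 44 \left(-39\right) = \left(- \frac{352}{9}\right) \left(-39\right) = \frac{4576}{3}$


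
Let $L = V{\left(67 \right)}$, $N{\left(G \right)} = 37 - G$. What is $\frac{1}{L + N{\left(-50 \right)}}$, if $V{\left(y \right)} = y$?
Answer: $\frac{1}{154} \approx 0.0064935$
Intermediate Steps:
$L = 67$
$\frac{1}{L + N{\left(-50 \right)}} = \frac{1}{67 + \left(37 - -50\right)} = \frac{1}{67 + \left(37 + 50\right)} = \frac{1}{67 + 87} = \frac{1}{154}$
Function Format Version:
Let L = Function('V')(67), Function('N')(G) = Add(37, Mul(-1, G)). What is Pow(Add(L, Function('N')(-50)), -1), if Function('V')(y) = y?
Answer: Rational(1, 154) ≈ 0.0064935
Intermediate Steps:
L = 67
Pow(Add(L, Function('N')(-50)), -1) = Pow(Add(67, Add(37, Mul(-1, -50))), -1) = Pow(Add(67, Add(37, 50)), -1) = Pow(Add(67, 87), -1) = Pow(154, -1) = Rational(1, 154)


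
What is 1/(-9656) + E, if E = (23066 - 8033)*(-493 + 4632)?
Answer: 600811644071/9656 ≈ 6.2222e+7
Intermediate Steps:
E = 62221587 (E = 15033*4139 = 62221587)
1/(-9656) + E = 1/(-9656) + 62221587 = -1/9656 + 62221587 = 600811644071/9656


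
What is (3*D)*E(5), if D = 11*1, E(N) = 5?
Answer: 165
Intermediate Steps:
D = 11
(3*D)*E(5) = (3*11)*5 = 33*5 = 165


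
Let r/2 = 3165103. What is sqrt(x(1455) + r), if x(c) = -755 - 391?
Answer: 2*sqrt(1582265) ≈ 2515.8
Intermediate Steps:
x(c) = -1146
r = 6330206 (r = 2*3165103 = 6330206)
sqrt(x(1455) + r) = sqrt(-1146 + 6330206) = sqrt(6329060) = 2*sqrt(1582265)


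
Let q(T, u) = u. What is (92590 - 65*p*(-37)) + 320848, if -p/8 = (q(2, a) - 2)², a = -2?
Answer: 105598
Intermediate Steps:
p = -128 (p = -8*(-2 - 2)² = -8*(-4)² = -8*16 = -128)
(92590 - 65*p*(-37)) + 320848 = (92590 - 65*(-128)*(-37)) + 320848 = (92590 + 8320*(-37)) + 320848 = (92590 - 307840) + 320848 = -215250 + 320848 = 105598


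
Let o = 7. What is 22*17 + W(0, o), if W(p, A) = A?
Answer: 381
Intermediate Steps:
22*17 + W(0, o) = 22*17 + 7 = 374 + 7 = 381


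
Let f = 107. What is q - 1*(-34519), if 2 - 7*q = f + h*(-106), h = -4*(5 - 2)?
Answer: 240256/7 ≈ 34322.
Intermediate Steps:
h = -12 (h = -4*3 = -12)
q = -1377/7 (q = 2/7 - (107 - 12*(-106))/7 = 2/7 - (107 + 1272)/7 = 2/7 - 1/7*1379 = 2/7 - 197 = -1377/7 ≈ -196.71)
q - 1*(-34519) = -1377/7 - 1*(-34519) = -1377/7 + 34519 = 240256/7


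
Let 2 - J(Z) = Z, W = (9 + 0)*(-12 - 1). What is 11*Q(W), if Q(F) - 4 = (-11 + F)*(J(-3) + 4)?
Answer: -12628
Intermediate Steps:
W = -117 (W = 9*(-13) = -117)
J(Z) = 2 - Z
Q(F) = -95 + 9*F (Q(F) = 4 + (-11 + F)*((2 - 1*(-3)) + 4) = 4 + (-11 + F)*((2 + 3) + 4) = 4 + (-11 + F)*(5 + 4) = 4 + (-11 + F)*9 = 4 + (-99 + 9*F) = -95 + 9*F)
11*Q(W) = 11*(-95 + 9*(-117)) = 11*(-95 - 1053) = 11*(-1148) = -12628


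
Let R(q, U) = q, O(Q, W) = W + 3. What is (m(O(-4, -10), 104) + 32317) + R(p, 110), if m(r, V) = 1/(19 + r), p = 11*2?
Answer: 388069/12 ≈ 32339.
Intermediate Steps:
O(Q, W) = 3 + W
p = 22
(m(O(-4, -10), 104) + 32317) + R(p, 110) = (1/(19 + (3 - 10)) + 32317) + 22 = (1/(19 - 7) + 32317) + 22 = (1/12 + 32317) + 22 = 387805/12 + 22 = 388069/12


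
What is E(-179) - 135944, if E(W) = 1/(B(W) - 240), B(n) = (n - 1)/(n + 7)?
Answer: -1396824643/10275 ≈ -1.3594e+5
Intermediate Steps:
B(n) = (-1 + n)/(7 + n)
E(W) = 1/(-240 + (-1 + W)/(7 + W)) (E(W) = 1/((-1 + W)/(7 + W) - 240) = 1/(-240 + (-1 + W)/(7 + W)))
E(-179) - 135944 = (7 - 179)/(-1681 - 239*(-179)) - 135944 = -172/(-1681 + 42781) - 135944 = -172/41100 - 135944 = (1/41100)*(-172) - 135944 = -43/10275 - 135944 = -1396824643/10275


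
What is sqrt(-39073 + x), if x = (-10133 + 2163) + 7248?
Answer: I*sqrt(39795) ≈ 199.49*I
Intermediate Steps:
x = -722 (x = -7970 + 7248 = -722)
sqrt(-39073 + x) = sqrt(-39073 - 722) = sqrt(-39795) = I*sqrt(39795)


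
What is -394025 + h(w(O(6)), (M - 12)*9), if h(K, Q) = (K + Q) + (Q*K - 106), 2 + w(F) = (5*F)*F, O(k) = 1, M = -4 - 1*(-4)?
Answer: -394560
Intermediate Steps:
M = 0 (M = -4 + 4 = 0)
w(F) = -2 + 5*F**2 (w(F) = -2 + (5*F)*F = -2 + 5*F**2)
h(K, Q) = -106 + K + Q + K*Q (h(K, Q) = (K + Q) + (K*Q - 106) = (K + Q) + (-106 + K*Q) = -106 + K + Q + K*Q)
-394025 + h(w(O(6)), (M - 12)*9) = -394025 + (-106 + (-2 + 5*1**2) + (0 - 12)*9 + (-2 + 5*1**2)*((0 - 12)*9)) = -394025 + (-106 + (-2 + 5*1) - 12*9 + (-2 + 5*1)*(-12*9)) = -394025 + (-106 + (-2 + 5) - 108 + (-2 + 5)*(-108)) = -394025 + (-106 + 3 - 108 + 3*(-108)) = -394025 + (-106 + 3 - 108 - 324) = -394025 - 535 = -394560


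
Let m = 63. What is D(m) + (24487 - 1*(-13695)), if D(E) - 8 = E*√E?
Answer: 38190 + 189*√7 ≈ 38690.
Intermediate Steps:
D(E) = 8 + E^(3/2) (D(E) = 8 + E*√E = 8 + E^(3/2))
D(m) + (24487 - 1*(-13695)) = (8 + 63^(3/2)) + (24487 - 1*(-13695)) = (8 + 189*√7) + (24487 + 13695) = (8 + 189*√7) + 38182 = 38190 + 189*√7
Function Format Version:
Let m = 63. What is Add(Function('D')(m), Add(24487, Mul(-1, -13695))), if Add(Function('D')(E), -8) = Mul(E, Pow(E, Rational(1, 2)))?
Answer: Add(38190, Mul(189, Pow(7, Rational(1, 2)))) ≈ 38690.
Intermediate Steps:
Function('D')(E) = Add(8, Pow(E, Rational(3, 2))) (Function('D')(E) = Add(8, Mul(E, Pow(E, Rational(1, 2)))) = Add(8, Pow(E, Rational(3, 2))))
Add(Function('D')(m), Add(24487, Mul(-1, -13695))) = Add(Add(8, Pow(63, Rational(3, 2))), Add(24487, Mul(-1, -13695))) = Add(Add(8, Mul(189, Pow(7, Rational(1, 2)))), Add(24487, 13695)) = Add(Add(8, Mul(189, Pow(7, Rational(1, 2)))), 38182) = Add(38190, Mul(189, Pow(7, Rational(1, 2))))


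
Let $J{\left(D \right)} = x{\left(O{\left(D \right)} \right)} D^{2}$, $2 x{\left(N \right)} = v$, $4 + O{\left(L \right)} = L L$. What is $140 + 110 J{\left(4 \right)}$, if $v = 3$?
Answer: $2780$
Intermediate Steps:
$O{\left(L \right)} = -4 + L^{2}$ ($O{\left(L \right)} = -4 + L L = -4 + L^{2}$)
$x{\left(N \right)} = \frac{3}{2}$ ($x{\left(N \right)} = \frac{1}{2} \cdot 3 = \frac{3}{2}$)
$J{\left(D \right)} = \frac{3 D^{2}}{2}$
$140 + 110 J{\left(4 \right)} = 140 + 110 \frac{3 \cdot 4^{2}}{2} = 140 + 110 \cdot \frac{3}{2} \cdot 16 = 140 + 110 \cdot 24 = 140 + 2640 = 2780$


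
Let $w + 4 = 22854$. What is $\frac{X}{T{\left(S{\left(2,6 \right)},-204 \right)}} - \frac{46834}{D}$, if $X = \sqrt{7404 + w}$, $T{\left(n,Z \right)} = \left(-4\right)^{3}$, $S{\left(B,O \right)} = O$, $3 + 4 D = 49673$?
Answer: $- \frac{93668}{24835} - \frac{\sqrt{30254}}{64} \approx -6.4894$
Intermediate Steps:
$w = 22850$ ($w = -4 + 22854 = 22850$)
$D = \frac{24835}{2}$ ($D = - \frac{3}{4} + \frac{1}{4} \cdot 49673 = - \frac{3}{4} + \frac{49673}{4} = \frac{24835}{2} \approx 12418.0$)
$T{\left(n,Z \right)} = -64$
$X = \sqrt{30254}$ ($X = \sqrt{7404 + 22850} = \sqrt{30254} \approx 173.94$)
$\frac{X}{T{\left(S{\left(2,6 \right)},-204 \right)}} - \frac{46834}{D} = \frac{\sqrt{30254}}{-64} - \frac{46834}{\frac{24835}{2}} = \sqrt{30254} \left(- \frac{1}{64}\right) - \frac{93668}{24835} = - \frac{\sqrt{30254}}{64} - \frac{93668}{24835} = - \frac{93668}{24835} - \frac{\sqrt{30254}}{64}$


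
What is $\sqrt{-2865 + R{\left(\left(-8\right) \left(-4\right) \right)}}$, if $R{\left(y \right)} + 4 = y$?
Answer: $i \sqrt{2837} \approx 53.263 i$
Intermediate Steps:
$R{\left(y \right)} = -4 + y$
$\sqrt{-2865 + R{\left(\left(-8\right) \left(-4\right) \right)}} = \sqrt{-2865 - -28} = \sqrt{-2865 + \left(-4 + 32\right)} = \sqrt{-2865 + 28} = \sqrt{-2837} = i \sqrt{2837}$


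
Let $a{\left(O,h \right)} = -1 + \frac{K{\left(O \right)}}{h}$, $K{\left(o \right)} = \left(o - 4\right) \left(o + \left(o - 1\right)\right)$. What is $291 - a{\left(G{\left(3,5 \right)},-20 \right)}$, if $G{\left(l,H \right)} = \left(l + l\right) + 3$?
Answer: $\frac{1185}{4} \approx 296.25$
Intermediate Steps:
$K{\left(o \right)} = \left(-1 + 2 o\right) \left(-4 + o\right)$ ($K{\left(o \right)} = \left(-4 + o\right) \left(o + \left(-1 + o\right)\right) = \left(-4 + o\right) \left(-1 + 2 o\right) = \left(-1 + 2 o\right) \left(-4 + o\right)$)
$G{\left(l,H \right)} = 3 + 2 l$ ($G{\left(l,H \right)} = 2 l + 3 = 3 + 2 l$)
$a{\left(O,h \right)} = -1 + \frac{4 - 9 O + 2 O^{2}}{h}$
$291 - a{\left(G{\left(3,5 \right)},-20 \right)} = 291 - \frac{4 - -20 - 9 \left(3 + 2 \cdot 3\right) + 2 \left(3 + 2 \cdot 3\right)^{2}}{-20} = 291 - - \frac{4 + 20 - 9 \left(3 + 6\right) + 2 \left(3 + 6\right)^{2}}{20} = 291 - - \frac{4 + 20 - 81 + 2 \cdot 9^{2}}{20} = 291 - - \frac{4 + 20 - 81 + 2 \cdot 81}{20} = 291 - - \frac{4 + 20 - 81 + 162}{20} = 291 - \left(- \frac{1}{20}\right) 105 = 291 - - \frac{21}{4} = 291 + \frac{21}{4} = \frac{1185}{4}$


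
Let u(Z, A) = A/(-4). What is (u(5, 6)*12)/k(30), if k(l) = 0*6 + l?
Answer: -⅗ ≈ -0.60000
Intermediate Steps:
u(Z, A) = -A/4 (u(Z, A) = A*(-¼) = -A/4)
k(l) = l (k(l) = 0 + l = l)
(u(5, 6)*12)/k(30) = (-¼*6*12)/30 = -3/2*12*(1/30) = -18*1/30 = -⅗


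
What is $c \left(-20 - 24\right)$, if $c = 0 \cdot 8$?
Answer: $0$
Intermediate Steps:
$c = 0$
$c \left(-20 - 24\right) = 0 \left(-20 - 24\right) = 0 \left(-44\right) = 0$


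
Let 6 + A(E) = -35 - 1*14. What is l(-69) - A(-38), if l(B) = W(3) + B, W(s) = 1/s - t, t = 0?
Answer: -41/3 ≈ -13.667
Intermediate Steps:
W(s) = 1/s (W(s) = 1/s - 1*0 = 1/s + 0 = 1/s)
A(E) = -55 (A(E) = -6 + (-35 - 1*14) = -6 + (-35 - 14) = -6 - 49 = -55)
l(B) = 1/3 + B
l(-69) - A(-38) = (1/3 - 69) - 1*(-55) = -206/3 + 55 = -41/3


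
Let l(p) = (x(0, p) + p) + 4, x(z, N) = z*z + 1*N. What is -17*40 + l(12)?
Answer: -652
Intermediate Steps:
x(z, N) = N + z² (x(z, N) = z² + N = N + z²)
l(p) = 4 + 2*p (l(p) = ((p + 0²) + p) + 4 = ((p + 0) + p) + 4 = (p + p) + 4 = 2*p + 4 = 4 + 2*p)
-17*40 + l(12) = -17*40 + (4 + 2*12) = -680 + (4 + 24) = -680 + 28 = -652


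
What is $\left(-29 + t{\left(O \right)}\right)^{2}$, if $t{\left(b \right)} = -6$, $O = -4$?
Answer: $1225$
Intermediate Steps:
$\left(-29 + t{\left(O \right)}\right)^{2} = \left(-29 - 6\right)^{2} = \left(-35\right)^{2} = 1225$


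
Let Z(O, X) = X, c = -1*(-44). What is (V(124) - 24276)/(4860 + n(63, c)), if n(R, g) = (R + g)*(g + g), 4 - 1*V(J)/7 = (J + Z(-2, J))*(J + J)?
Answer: -113694/3569 ≈ -31.856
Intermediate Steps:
c = 44
V(J) = 28 - 28*J**2 (V(J) = 28 - 7*(J + J)*(J + J) = 28 - 7*2*J*2*J = 28 - 28*J**2)
n(R, g) = 2*g*(R + g) (n(R, g) = (R + g)*(2*g) = 2*g*(R + g))
(V(124) - 24276)/(4860 + n(63, c)) = ((28 - 28*124**2) - 24276)/(4860 + 2*44*(63 + 44)) = ((28 - 28*15376) - 24276)/(4860 + 2*44*107) = ((28 - 430528) - 24276)/(4860 + 9416) = (-430500 - 24276)/14276 = -454776*1/14276 = -113694/3569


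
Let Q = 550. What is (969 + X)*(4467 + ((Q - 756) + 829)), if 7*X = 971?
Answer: 39467860/7 ≈ 5.6383e+6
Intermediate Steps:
X = 971/7 (X = (⅐)*971 = 971/7 ≈ 138.71)
(969 + X)*(4467 + ((Q - 756) + 829)) = (969 + 971/7)*(4467 + ((550 - 756) + 829)) = 7754*(4467 + (-206 + 829))/7 = 7754*(4467 + 623)/7 = (7754/7)*5090 = 39467860/7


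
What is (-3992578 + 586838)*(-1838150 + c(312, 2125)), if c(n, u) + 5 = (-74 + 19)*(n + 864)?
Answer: 6480561272900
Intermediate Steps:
c(n, u) = -47525 - 55*n (c(n, u) = -5 + (-74 + 19)*(n + 864) = -5 - 55*(864 + n) = -5 + (-47520 - 55*n) = -47525 - 55*n)
(-3992578 + 586838)*(-1838150 + c(312, 2125)) = (-3992578 + 586838)*(-1838150 + (-47525 - 55*312)) = -3405740*(-1838150 + (-47525 - 17160)) = -3405740*(-1838150 - 64685) = -3405740*(-1902835) = 6480561272900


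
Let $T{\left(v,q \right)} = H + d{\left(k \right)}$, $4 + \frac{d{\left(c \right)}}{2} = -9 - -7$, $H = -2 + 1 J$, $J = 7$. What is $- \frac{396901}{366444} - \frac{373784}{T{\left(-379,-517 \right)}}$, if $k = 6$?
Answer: $\frac{136968125789}{2565108} \approx 53397.0$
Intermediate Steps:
$H = 5$ ($H = -2 + 1 \cdot 7 = -2 + 7 = 5$)
$d{\left(c \right)} = -12$ ($d{\left(c \right)} = -8 + 2 \left(-9 - -7\right) = -8 + 2 \left(-9 + 7\right) = -8 + 2 \left(-2\right) = -8 - 4 = -12$)
$T{\left(v,q \right)} = -7$ ($T{\left(v,q \right)} = 5 - 12 = -7$)
$- \frac{396901}{366444} - \frac{373784}{T{\left(-379,-517 \right)}} = - \frac{396901}{366444} - \frac{373784}{-7} = \left(-396901\right) \frac{1}{366444} - - \frac{373784}{7} = - \frac{396901}{366444} + \frac{373784}{7} = \frac{136968125789}{2565108}$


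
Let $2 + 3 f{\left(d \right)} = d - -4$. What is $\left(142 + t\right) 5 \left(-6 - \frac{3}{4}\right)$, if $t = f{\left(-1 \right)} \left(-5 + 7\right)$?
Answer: $-4815$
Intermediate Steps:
$f{\left(d \right)} = \frac{2}{3} + \frac{d}{3}$ ($f{\left(d \right)} = - \frac{2}{3} + \frac{d - -4}{3} = - \frac{2}{3} + \frac{d + 4}{3} = - \frac{2}{3} + \frac{4 + d}{3} = - \frac{2}{3} + \left(\frac{4}{3} + \frac{d}{3}\right) = \frac{2}{3} + \frac{d}{3}$)
$t = \frac{2}{3}$ ($t = \left(\frac{2}{3} + \frac{1}{3} \left(-1\right)\right) \left(-5 + 7\right) = \left(\frac{2}{3} - \frac{1}{3}\right) 2 = \frac{1}{3} \cdot 2 = \frac{2}{3} \approx 0.66667$)
$\left(142 + t\right) 5 \left(-6 - \frac{3}{4}\right) = \left(142 + \frac{2}{3}\right) 5 \left(-6 - \frac{3}{4}\right) = \frac{428 \cdot 5 \left(-6 - \frac{3}{4}\right)}{3} = \frac{428 \cdot 5 \left(- \frac{27}{4}\right)}{3} = \frac{428}{3} \left(- \frac{135}{4}\right) = -4815$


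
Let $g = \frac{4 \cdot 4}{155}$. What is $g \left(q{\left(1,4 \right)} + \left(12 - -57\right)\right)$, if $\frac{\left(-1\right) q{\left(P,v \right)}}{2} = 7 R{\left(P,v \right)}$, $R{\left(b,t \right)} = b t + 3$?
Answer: $- \frac{464}{155} \approx -2.9935$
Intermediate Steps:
$R{\left(b,t \right)} = 3 + b t$
$g = \frac{16}{155}$ ($g = 16 \cdot \frac{1}{155} = \frac{16}{155} \approx 0.10323$)
$q{\left(P,v \right)} = -42 - 14 P v$ ($q{\left(P,v \right)} = - 2 \cdot 7 \left(3 + P v\right) = - 2 \left(21 + 7 P v\right) = -42 - 14 P v$)
$g \left(q{\left(1,4 \right)} + \left(12 - -57\right)\right) = \frac{16 \left(\left(-42 - 14 \cdot 4\right) + \left(12 - -57\right)\right)}{155} = \frac{16 \left(\left(-42 - 56\right) + \left(12 + 57\right)\right)}{155} = \frac{16 \left(-98 + 69\right)}{155} = \frac{16}{155} \left(-29\right) = - \frac{464}{155}$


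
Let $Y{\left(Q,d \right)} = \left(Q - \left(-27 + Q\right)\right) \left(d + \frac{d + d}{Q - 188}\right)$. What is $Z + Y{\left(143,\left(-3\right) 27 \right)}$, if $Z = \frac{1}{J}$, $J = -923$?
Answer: $- \frac{9644432}{4615} \approx -2089.8$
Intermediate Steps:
$Y{\left(Q,d \right)} = 27 d + \frac{54 d}{-188 + Q}$ ($Y{\left(Q,d \right)} = 27 \left(d + \frac{2 d}{-188 + Q}\right) = 27 d + \frac{54 d}{-188 + Q}$)
$Z = - \frac{1}{923}$ ($Z = \frac{1}{-923} = - \frac{1}{923} \approx -0.0010834$)
$Z + Y{\left(143,\left(-3\right) 27 \right)} = - \frac{1}{923} + \frac{27 \left(\left(-3\right) 27\right) \left(-186 + 143\right)}{-188 + 143} = - \frac{1}{923} + 27 \left(-81\right) \frac{1}{-45} \left(-43\right) = - \frac{1}{923} + 27 \left(-81\right) \left(- \frac{1}{45}\right) \left(-43\right) = - \frac{1}{923} - \frac{10449}{5} = - \frac{9644432}{4615}$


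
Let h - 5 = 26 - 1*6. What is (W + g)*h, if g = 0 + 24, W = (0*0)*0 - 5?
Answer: 475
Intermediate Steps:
W = -5 (W = 0*0 - 5 = 0 - 5 = -5)
h = 25 (h = 5 + (26 - 1*6) = 5 + (26 - 6) = 5 + 20 = 25)
g = 24
(W + g)*h = (-5 + 24)*25 = 19*25 = 475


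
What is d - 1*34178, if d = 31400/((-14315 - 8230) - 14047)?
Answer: -156334097/4574 ≈ -34179.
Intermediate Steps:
d = -3925/4574 (d = 31400/(-22545 - 14047) = 31400/(-36592) = 31400*(-1/36592) = -3925/4574 ≈ -0.85811)
d - 1*34178 = -3925/4574 - 1*34178 = -3925/4574 - 34178 = -156334097/4574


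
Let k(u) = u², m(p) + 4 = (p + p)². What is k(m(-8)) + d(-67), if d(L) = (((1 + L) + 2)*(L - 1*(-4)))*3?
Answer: 75600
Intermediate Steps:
m(p) = -4 + 4*p² (m(p) = -4 + (p + p)² = -4 + (2*p)² = -4 + 4*p²)
d(L) = 3*(3 + L)*(4 + L) (d(L) = ((3 + L)*(L + 4))*3 = ((3 + L)*(4 + L))*3 = 3*(3 + L)*(4 + L))
k(m(-8)) + d(-67) = (-4 + 4*(-8)²)² + (36 + 3*(-67)² + 21*(-67)) = (-4 + 4*64)² + (36 + 3*4489 - 1407) = (-4 + 256)² + (36 + 13467 - 1407) = 252² + 12096 = 63504 + 12096 = 75600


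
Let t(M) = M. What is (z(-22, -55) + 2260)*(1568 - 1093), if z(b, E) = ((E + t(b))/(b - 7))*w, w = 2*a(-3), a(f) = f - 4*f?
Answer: 31789850/29 ≈ 1.0962e+6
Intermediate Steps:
a(f) = -3*f
w = 18 (w = 2*(-3*(-3)) = 2*9 = 18)
z(b, E) = 18*(E + b)/(-7 + b) (z(b, E) = ((E + b)/(b - 7))*18 = ((E + b)/(-7 + b))*18 = 18*(E + b)/(-7 + b))
(z(-22, -55) + 2260)*(1568 - 1093) = (18*(-55 - 22)/(-7 - 22) + 2260)*(1568 - 1093) = (18*(-77)/(-29) + 2260)*475 = (18*(-1/29)*(-77) + 2260)*475 = (1386/29 + 2260)*475 = (66926/29)*475 = 31789850/29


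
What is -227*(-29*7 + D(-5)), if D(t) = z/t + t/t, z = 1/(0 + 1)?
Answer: 229497/5 ≈ 45899.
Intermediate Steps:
z = 1 (z = 1/1 = 1)
D(t) = 1 + 1/t (D(t) = 1/t + t/t = 1/t + 1 = 1 + 1/t)
-227*(-29*7 + D(-5)) = -227*(-29*7 + (1 - 5)/(-5)) = -227*(-203 - ⅕*(-4)) = -227*(-203 + ⅘) = -227*(-1011/5) = 229497/5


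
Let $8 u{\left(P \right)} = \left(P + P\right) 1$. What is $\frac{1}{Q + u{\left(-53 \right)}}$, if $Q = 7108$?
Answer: $\frac{4}{28379} \approx 0.00014095$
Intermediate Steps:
$u{\left(P \right)} = \frac{P}{4}$ ($u{\left(P \right)} = \frac{\left(P + P\right) 1}{8} = \frac{2 P 1}{8} = \frac{2 P}{8} = \frac{P}{4}$)
$\frac{1}{Q + u{\left(-53 \right)}} = \frac{1}{7108 + \frac{1}{4} \left(-53\right)} = \frac{1}{7108 - \frac{53}{4}} = \frac{1}{\frac{28379}{4}} = \frac{4}{28379}$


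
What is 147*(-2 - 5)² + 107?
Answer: 7310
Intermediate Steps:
147*(-2 - 5)² + 107 = 147*(-7)² + 107 = 147*49 + 107 = 7203 + 107 = 7310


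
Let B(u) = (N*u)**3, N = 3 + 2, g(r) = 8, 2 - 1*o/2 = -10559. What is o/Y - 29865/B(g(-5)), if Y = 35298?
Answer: 29763323/225907200 ≈ 0.13175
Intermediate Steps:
o = 21122 (o = 4 - 2*(-10559) = 4 + 21118 = 21122)
N = 5
B(u) = 125*u**3 (B(u) = (5*u)**3 = 125*u**3)
o/Y - 29865/B(g(-5)) = 21122/35298 - 29865/(125*8**3) = 21122*(1/35298) - 29865/(125*512) = 10561/17649 - 29865/64000 = 10561/17649 - 29865*1/64000 = 10561/17649 - 5973/12800 = 29763323/225907200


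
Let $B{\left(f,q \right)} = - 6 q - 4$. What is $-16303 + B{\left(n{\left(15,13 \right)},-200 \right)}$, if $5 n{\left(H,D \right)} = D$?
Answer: $-15107$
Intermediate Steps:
$n{\left(H,D \right)} = \frac{D}{5}$
$B{\left(f,q \right)} = -4 - 6 q$
$-16303 + B{\left(n{\left(15,13 \right)},-200 \right)} = -16303 - -1196 = -16303 + \left(-4 + 1200\right) = -16303 + 1196 = -15107$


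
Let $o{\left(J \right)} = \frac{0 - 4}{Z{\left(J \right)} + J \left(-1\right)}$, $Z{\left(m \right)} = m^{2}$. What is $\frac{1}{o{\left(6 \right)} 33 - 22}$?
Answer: $- \frac{5}{132} \approx -0.037879$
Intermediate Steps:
$o{\left(J \right)} = - \frac{4}{J^{2} - J}$ ($o{\left(J \right)} = \frac{0 - 4}{J^{2} + J \left(-1\right)} = - \frac{4}{J^{2} - J}$)
$\frac{1}{o{\left(6 \right)} 33 - 22} = \frac{1}{- \frac{4}{6 \left(-1 + 6\right)} 33 - 22} = \frac{1}{\left(-4\right) \frac{1}{6} \cdot \frac{1}{5} \cdot 33 - 22} = \frac{1}{\left(- \frac{2}{15}\right) 33 - 22} = \frac{1}{- \frac{22}{5} - 22} = \frac{1}{- \frac{132}{5}} = - \frac{5}{132}$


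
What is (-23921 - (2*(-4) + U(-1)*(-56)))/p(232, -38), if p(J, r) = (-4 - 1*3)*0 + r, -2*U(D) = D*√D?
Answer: 23913/38 - 14*I/19 ≈ 629.29 - 0.73684*I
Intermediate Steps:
U(D) = -D^(3/2)/2 (U(D) = -D*√D/2 = -D^(3/2)/2)
p(J, r) = r (p(J, r) = (-4 - 3)*0 + r = -7*0 + r = 0 + r = r)
(-23921 - (2*(-4) + U(-1)*(-56)))/p(232, -38) = (-23921 - (2*(-4) - (-1)*I/2*(-56)))/(-38) = (-23921 - (-8 - (-1)*I/2*(-56)))*(-1/38) = (-23921 - (-8 + (I/2)*(-56)))*(-1/38) = (-23921 - (-8 - 28*I))*(-1/38) = (-23921 + (8 + 28*I))*(-1/38) = (-23913 + 28*I)*(-1/38) = 23913/38 - 14*I/19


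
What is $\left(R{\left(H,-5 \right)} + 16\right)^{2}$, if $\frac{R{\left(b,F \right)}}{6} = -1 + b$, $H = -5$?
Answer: $400$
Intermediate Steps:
$R{\left(b,F \right)} = -6 + 6 b$ ($R{\left(b,F \right)} = 6 \left(-1 + b\right) = -6 + 6 b$)
$\left(R{\left(H,-5 \right)} + 16\right)^{2} = \left(\left(-6 + 6 \left(-5\right)\right) + 16\right)^{2} = \left(\left(-6 - 30\right) + 16\right)^{2} = \left(-36 + 16\right)^{2} = \left(-20\right)^{2} = 400$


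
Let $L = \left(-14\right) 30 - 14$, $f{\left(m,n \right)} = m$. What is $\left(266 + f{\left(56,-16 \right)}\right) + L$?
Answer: $-112$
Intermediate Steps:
$L = -434$ ($L = -420 - 14 = -434$)
$\left(266 + f{\left(56,-16 \right)}\right) + L = \left(266 + 56\right) - 434 = 322 - 434 = -112$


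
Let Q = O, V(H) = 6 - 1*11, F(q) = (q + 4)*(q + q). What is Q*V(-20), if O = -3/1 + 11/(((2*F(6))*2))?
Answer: 1429/96 ≈ 14.885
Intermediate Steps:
F(q) = 2*q*(4 + q) (F(q) = (4 + q)*(2*q) = 2*q*(4 + q))
O = -1429/480 (O = -3/1 + 11/(((2*(2*6*(4 + 6)))*2)) = -3*1 + 11/(((2*(2*6*10))*2)) = -3 + 11/(((2*120)*2)) = -3 + 11/((240*2)) = -3 + 11/480 = -1429/480 ≈ -2.9771)
V(H) = -5 (V(H) = 6 - 11 = -5)
Q = -1429/480 ≈ -2.9771
Q*V(-20) = -1429/480*(-5) = 1429/96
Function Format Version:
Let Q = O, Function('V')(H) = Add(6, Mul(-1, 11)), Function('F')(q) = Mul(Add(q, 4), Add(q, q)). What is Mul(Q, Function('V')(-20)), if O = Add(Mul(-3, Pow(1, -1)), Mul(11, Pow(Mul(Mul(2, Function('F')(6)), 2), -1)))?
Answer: Rational(1429, 96) ≈ 14.885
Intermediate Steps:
Function('F')(q) = Mul(2, q, Add(4, q)) (Function('F')(q) = Mul(Add(4, q), Mul(2, q)) = Mul(2, q, Add(4, q)))
O = Rational(-1429, 480) (O = Add(Mul(-3, Pow(1, -1)), Mul(11, Pow(Mul(Mul(2, Mul(2, 6, Add(4, 6))), 2), -1))) = Add(Mul(-3, 1), Mul(11, Pow(Mul(Mul(2, Mul(2, 6, 10)), 2), -1))) = Add(-3, Mul(11, Pow(Mul(Mul(2, 120), 2), -1))) = Add(-3, Mul(11, Pow(Mul(240, 2), -1))) = Add(-3, Mul(11, Pow(480, -1))) = Add(-3, Mul(11, Rational(1, 480))) = Add(-3, Rational(11, 480)) = Rational(-1429, 480) ≈ -2.9771)
Function('V')(H) = -5 (Function('V')(H) = Add(6, -11) = -5)
Q = Rational(-1429, 480) ≈ -2.9771
Mul(Q, Function('V')(-20)) = Mul(Rational(-1429, 480), -5) = Rational(1429, 96)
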